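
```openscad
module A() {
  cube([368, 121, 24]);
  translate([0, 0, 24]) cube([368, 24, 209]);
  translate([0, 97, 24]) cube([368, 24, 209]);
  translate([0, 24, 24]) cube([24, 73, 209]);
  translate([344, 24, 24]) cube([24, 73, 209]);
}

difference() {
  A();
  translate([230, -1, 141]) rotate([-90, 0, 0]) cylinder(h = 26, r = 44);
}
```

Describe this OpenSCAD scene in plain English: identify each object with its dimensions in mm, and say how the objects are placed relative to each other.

A is an open-topped rectangular box: outside dimensions 368×121×233 mm, with a uniform wall and base thickness of 24 mm. The base is a full 368×121 slab on the floor; four walls sit on top of the base. The front and back walls (the −y and +y sides) span the full width; the two side walls fit between them.

The open box has a circular hole of radius 44 mm through its front wall, centred at (x = 230, z = 141).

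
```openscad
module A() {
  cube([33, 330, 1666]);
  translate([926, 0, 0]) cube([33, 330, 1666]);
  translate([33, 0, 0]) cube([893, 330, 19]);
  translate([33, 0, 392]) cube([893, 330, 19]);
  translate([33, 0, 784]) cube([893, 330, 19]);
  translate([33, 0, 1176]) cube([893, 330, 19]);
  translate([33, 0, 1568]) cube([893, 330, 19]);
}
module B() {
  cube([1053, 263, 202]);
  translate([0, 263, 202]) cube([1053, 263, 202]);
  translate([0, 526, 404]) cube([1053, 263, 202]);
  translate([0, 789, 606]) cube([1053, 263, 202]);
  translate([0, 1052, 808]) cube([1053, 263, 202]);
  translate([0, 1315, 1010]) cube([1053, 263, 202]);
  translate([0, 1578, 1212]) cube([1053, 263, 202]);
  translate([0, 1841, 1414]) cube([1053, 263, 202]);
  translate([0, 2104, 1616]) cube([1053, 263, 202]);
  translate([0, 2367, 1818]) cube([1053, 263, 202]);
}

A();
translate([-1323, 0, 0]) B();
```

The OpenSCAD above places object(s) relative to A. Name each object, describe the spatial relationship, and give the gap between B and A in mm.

The staircase's nearest face is 270 mm from the bookshelf's −x face.

A is a bookshelf. B is a staircase. The staircase is on the floor beside the bookshelf on its −x side. The gap between the staircase and the bookshelf is 270 mm.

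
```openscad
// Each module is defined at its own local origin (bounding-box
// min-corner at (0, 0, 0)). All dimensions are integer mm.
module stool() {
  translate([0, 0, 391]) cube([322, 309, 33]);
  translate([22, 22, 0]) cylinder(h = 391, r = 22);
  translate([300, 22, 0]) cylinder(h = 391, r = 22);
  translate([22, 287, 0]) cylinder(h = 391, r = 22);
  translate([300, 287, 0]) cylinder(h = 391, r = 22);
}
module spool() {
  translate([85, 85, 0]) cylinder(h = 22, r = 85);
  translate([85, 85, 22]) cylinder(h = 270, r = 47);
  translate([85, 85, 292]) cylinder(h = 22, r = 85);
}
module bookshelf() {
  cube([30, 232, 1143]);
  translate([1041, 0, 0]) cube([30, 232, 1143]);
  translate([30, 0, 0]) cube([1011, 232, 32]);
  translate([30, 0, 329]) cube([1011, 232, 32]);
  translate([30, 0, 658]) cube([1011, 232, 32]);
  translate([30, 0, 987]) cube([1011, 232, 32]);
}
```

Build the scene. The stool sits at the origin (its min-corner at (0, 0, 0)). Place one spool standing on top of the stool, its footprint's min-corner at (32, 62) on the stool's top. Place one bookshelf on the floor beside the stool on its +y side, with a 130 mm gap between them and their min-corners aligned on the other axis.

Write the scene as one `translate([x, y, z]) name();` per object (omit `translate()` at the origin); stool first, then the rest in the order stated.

stool();
translate([32, 62, 424]) spool();
translate([0, 439, 0]) bookshelf();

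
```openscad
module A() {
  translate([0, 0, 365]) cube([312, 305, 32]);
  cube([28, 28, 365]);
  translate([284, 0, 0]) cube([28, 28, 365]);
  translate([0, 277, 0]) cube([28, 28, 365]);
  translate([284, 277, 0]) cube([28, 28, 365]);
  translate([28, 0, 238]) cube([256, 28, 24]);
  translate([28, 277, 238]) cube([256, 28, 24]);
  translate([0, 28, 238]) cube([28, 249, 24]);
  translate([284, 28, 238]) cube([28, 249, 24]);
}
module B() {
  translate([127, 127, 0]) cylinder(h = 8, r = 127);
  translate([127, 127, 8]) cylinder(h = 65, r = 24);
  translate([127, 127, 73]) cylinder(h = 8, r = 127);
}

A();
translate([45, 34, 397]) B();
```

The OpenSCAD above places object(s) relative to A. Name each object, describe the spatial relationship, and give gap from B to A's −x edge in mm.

The spool's min-x is at 45; the stool's min-x is 0; gap = 45 mm.

A is a stool. B is a spool. The spool is on top of the stool. The gap from the spool to the stool's −x edge is 45 mm.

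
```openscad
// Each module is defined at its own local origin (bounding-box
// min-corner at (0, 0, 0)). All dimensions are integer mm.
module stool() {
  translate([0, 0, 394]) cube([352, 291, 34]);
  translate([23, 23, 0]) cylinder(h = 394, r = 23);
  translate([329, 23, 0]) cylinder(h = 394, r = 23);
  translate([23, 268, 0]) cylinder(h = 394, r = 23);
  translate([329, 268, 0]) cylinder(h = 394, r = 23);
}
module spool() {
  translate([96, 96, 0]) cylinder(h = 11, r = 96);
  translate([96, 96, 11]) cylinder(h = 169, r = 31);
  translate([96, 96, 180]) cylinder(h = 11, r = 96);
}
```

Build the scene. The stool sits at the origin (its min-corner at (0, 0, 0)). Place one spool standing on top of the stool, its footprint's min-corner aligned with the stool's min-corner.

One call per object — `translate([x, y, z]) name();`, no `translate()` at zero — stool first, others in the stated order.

stool();
translate([0, 0, 428]) spool();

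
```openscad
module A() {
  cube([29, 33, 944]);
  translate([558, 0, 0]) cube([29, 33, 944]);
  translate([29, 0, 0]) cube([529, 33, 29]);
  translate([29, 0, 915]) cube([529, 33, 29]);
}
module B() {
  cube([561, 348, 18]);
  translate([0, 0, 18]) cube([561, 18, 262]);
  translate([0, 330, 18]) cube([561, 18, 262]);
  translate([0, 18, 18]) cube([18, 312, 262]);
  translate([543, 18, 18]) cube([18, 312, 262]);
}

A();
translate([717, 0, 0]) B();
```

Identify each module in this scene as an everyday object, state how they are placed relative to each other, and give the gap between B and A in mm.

The open box's nearest face is 130 mm from the picture frame's +x face.

A is a picture frame. B is an open box. The open box is on the floor beside the picture frame on its +x side. The gap between the open box and the picture frame is 130 mm.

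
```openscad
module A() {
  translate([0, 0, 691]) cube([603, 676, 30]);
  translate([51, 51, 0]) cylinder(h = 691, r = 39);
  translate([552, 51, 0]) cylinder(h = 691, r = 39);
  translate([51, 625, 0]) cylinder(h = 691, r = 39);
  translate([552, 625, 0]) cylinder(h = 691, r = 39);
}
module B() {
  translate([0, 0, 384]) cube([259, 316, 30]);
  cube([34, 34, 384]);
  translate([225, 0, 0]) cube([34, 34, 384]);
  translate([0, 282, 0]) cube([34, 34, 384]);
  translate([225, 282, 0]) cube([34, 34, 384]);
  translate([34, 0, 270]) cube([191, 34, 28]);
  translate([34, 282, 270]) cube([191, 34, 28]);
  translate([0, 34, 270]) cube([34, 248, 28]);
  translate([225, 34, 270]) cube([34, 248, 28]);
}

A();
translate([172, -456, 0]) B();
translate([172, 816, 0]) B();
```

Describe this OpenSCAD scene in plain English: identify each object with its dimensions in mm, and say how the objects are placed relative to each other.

A is a rectangular dining table. The top is 603×676×30 mm with its upper surface at z = 721 mm. It stands on four round legs of 78 mm diameter, each leg's bounding box inset 12 mm from the nearest pair of top edges, running from the floor to the underside of the top.

B is a simple wooden stool: a rectangular seat 259 mm (x) by 316 mm (y), 30 mm thick, top face at z = 414 mm, on four square legs, each 34×34 mm in cross-section. The legs rest on z = 0, each flush with a corner of the seat. Four stretchers, 34 mm wide and 28 mm tall, connect adjacent legs with their undersides at z = 270 mm, each running between the inner faces of the legs it joins and aligned with the legs' outer faces on the other axis.

Two stools sit around the table at the −y, +y sides.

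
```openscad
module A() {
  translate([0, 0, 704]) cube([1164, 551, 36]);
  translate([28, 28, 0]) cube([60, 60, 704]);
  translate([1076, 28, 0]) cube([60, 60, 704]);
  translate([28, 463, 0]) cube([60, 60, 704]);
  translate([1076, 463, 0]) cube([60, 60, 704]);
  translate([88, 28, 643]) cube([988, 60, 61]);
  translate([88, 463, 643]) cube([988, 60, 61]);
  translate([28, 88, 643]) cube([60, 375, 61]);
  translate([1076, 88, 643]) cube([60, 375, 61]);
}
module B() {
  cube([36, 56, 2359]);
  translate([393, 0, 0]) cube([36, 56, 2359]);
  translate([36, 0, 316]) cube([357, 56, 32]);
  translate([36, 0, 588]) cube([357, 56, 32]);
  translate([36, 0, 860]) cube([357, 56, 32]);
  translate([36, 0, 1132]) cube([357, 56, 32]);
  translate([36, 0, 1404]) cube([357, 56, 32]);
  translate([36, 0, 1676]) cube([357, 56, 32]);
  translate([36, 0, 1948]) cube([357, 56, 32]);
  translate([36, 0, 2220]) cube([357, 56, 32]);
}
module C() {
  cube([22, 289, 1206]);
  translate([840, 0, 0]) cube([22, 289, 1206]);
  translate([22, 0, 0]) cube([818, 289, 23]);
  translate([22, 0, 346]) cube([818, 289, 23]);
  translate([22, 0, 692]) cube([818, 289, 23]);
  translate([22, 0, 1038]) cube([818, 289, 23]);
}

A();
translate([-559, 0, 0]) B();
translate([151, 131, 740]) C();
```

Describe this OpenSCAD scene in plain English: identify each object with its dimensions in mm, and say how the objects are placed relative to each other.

A is a rectangular dining table. The top is 1164×551×36 mm with its upper surface at z = 740 mm. It stands on four 60×60 mm square legs, each inset 28 mm from the nearest pair of top edges, running from the floor to the underside of the top. Four apron rails, 60 mm thick and 61 mm tall, run between adjacent legs with their top edges flush with the underside of the top and their outer faces flush with the legs' outer faces.

B is a straight ladder. Two 36×56 mm vertical rails, 2359 mm tall, stand 429 mm apart (outside-to-outside) with their front faces coplanar on the −y side. 8 rungs, each 56 mm deep and 32 mm tall, span between the inner faces of the rails, front faces flush with the rails. The lowest rung's underside is at z = 316 mm and rungs are spaced 272 mm apart (underside to underside).

C is an open bookshelf. Two side panels, each 22 mm thick, 289 mm deep and 1206 mm tall, stand 862 mm apart (outside-to-outside). Between them sit 4 shelves, each 23 mm thick and 289 mm deep, spanning the full gap between the sides. The bottom shelf rests on the floor (its underside at z = 0) and the clear gap between one shelf's top and the next shelf's underside is 323 mm.

The ladder is on the floor beside the table on its −x side. The bookshelf is on top of the table, centred.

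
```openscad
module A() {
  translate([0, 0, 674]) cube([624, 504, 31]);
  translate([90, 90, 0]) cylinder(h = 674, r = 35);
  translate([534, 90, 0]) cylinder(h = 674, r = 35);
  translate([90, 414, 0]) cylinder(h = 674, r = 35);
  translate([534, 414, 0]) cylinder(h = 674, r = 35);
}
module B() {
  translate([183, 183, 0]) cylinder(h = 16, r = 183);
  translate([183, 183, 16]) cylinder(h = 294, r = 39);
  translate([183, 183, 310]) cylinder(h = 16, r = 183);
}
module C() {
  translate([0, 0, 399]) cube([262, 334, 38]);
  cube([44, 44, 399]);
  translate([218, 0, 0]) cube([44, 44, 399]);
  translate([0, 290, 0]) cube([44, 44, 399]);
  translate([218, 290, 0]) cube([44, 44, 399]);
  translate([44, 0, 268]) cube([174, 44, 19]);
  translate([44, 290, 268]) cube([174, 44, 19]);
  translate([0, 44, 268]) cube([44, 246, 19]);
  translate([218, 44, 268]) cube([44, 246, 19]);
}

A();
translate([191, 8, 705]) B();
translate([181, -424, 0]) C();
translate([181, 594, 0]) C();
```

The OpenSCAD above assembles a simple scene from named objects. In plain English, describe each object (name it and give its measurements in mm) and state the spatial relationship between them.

A is a table with a 624×504 mm rectangular top, 31 mm thick, top surface at z = 705 mm, supported by four round legs of 70 mm diameter, each leg's bounding box inset 55 mm from the nearest pair of top edges, running from the floor.

B is a spool: two coaxial disc flanges of radius 183 mm and thickness 16 mm, joined by a core cylinder of radius 39 mm and height 294 mm. The lower flange rests on z = 0 and the three cylinders share a vertical axis.

C is a simple wooden stool: a rectangular seat 262 mm (x) by 334 mm (y), 38 mm thick, top face at z = 437 mm, on four square legs, each 44×44 mm in cross-section. The legs rest on z = 0, each flush with a corner of the seat. Four stretchers, 44 mm wide and 19 mm tall, connect adjacent legs with their undersides at z = 268 mm, each running between the inner faces of the legs it joins and aligned with the legs' outer faces on the other axis.

The spool is on top of the table. Two stools sit around the table at the −y, +y sides.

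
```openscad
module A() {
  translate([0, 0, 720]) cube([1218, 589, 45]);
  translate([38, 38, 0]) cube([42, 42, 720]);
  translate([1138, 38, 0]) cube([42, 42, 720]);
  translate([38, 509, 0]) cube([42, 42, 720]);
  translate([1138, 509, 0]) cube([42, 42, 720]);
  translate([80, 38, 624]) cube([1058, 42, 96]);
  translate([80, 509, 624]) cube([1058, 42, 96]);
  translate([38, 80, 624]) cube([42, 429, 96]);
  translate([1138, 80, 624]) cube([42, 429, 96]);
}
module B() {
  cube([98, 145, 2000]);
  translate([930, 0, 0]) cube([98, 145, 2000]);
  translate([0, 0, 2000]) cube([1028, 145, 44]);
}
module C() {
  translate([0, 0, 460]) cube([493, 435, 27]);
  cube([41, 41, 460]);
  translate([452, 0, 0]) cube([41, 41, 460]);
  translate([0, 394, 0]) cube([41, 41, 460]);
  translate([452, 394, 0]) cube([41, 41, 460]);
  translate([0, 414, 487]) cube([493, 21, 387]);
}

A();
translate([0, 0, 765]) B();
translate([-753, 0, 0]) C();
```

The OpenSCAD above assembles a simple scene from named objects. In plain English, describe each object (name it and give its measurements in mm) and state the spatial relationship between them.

A is a table: top 1218 mm (x) × 589 mm (y), 45 mm thick, upper face at z = 765 mm, on four 42×42 mm square legs, each inset 38 mm from the nearest pair of top edges, running from z = 0 to the bottom of the top. Four apron rails, 42 mm thick and 96 mm tall, run between adjacent legs with their top edges flush with the underside of the top and their outer faces flush with the legs' outer faces.

B is a door frame. The clear opening is 832 mm wide and 2000 mm high. Two 98 mm wide jambs, 145 mm deep, stand either side of the opening from the floor to the top of the opening. A 44 mm thick head sits across the top of both jambs, spanning the full outside width of the frame.

C is a chair: 493×435 mm seat, 27 mm thick, top at z = 487 mm, on four 41 mm square corner legs flush with the seat edges. A 21 mm thick backrest slab spans the full seat width, extending 387 mm above the seat top, its back face flush with the seat's +y edge.

The door frame is on top of the table. The chair is on the floor beside the table on its −x side.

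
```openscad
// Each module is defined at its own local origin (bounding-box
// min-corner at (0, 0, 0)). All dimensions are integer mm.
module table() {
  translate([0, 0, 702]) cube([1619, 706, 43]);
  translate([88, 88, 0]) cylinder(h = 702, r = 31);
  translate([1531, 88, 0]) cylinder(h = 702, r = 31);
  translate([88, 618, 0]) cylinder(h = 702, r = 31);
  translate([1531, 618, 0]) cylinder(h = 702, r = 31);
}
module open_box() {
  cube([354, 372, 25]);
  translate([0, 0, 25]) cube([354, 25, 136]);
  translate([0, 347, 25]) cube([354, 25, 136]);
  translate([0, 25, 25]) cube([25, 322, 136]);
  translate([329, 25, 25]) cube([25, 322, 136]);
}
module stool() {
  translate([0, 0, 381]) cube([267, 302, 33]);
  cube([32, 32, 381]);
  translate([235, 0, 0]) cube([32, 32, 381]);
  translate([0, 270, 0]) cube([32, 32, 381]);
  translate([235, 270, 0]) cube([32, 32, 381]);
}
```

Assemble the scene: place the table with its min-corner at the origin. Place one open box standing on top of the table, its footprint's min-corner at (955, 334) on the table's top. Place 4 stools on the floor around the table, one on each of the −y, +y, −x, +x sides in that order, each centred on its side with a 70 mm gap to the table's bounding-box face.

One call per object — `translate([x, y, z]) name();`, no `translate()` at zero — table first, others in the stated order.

table();
translate([955, 334, 745]) open_box();
translate([676, -372, 0]) stool();
translate([676, 776, 0]) stool();
translate([-337, 202, 0]) stool();
translate([1689, 202, 0]) stool();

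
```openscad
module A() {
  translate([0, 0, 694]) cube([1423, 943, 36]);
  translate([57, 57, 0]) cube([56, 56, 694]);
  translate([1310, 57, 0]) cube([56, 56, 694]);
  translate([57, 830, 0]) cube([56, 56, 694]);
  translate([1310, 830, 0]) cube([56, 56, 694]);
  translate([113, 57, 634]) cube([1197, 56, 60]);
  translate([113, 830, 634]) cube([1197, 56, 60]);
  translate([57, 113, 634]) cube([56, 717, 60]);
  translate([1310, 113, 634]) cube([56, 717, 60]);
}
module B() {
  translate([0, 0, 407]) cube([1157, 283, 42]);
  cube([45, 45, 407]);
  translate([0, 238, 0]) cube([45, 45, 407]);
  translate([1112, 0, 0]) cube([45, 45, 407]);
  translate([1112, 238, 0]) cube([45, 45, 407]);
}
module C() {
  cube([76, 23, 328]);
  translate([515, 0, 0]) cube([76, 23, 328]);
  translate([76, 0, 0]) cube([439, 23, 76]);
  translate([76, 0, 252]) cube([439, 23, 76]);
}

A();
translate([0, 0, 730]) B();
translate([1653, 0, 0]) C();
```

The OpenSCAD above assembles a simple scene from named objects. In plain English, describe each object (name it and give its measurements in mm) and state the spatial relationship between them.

A is a table: top 1423 mm (x) × 943 mm (y), 36 mm thick, upper face at z = 730 mm, on four 56×56 mm square legs, each inset 57 mm from the nearest pair of top edges, running from z = 0 to the bottom of the top. Four apron rails, 56 mm thick and 60 mm tall, run between adjacent legs with their top edges flush with the underside of the top and their outer faces flush with the legs' outer faces.

B is a long wooden bench with a 1157 mm (x) × 283 mm (y) seat, 42 mm thick, its top surface 449 mm above the floor. Four 45 mm square legs at the seat corners, flush with the edges, run from z = 0 to the seat underside.

C is a picture frame with a 439×176 mm rectangular opening (x by z) and a uniform 76 mm border on every side. Frame depth is 23 mm along y. It is built from two vertical stiles running the full outside height and two horizontal rails spanning the gap between the stiles.

The bench is on top of the table. The picture frame is on the floor beside the table on its +x side.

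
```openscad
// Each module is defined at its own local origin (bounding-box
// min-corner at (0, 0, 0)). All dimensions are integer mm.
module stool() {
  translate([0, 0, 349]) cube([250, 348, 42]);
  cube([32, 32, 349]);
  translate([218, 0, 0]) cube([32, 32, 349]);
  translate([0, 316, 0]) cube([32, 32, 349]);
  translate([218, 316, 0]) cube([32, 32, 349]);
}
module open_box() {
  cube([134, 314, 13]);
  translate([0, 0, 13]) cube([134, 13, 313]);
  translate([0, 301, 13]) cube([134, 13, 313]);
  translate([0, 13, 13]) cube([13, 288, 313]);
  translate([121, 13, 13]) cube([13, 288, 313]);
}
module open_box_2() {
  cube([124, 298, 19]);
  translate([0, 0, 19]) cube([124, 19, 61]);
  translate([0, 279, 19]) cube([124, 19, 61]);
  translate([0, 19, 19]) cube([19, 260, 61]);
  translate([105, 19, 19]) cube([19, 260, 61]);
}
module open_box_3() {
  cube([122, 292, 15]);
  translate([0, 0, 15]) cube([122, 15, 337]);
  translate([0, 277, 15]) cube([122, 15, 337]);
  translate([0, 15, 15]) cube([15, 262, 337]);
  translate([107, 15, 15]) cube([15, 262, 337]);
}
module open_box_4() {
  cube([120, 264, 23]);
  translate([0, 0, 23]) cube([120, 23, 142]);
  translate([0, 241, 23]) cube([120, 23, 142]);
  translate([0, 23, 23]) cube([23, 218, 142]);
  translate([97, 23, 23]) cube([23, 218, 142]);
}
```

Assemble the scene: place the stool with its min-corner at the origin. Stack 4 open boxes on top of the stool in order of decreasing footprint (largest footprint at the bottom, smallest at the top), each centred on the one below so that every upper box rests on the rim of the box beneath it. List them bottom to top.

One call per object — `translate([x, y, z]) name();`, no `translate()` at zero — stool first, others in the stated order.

stool();
translate([58, 17, 391]) open_box();
translate([63, 25, 717]) open_box_2();
translate([64, 28, 797]) open_box_3();
translate([65, 42, 1149]) open_box_4();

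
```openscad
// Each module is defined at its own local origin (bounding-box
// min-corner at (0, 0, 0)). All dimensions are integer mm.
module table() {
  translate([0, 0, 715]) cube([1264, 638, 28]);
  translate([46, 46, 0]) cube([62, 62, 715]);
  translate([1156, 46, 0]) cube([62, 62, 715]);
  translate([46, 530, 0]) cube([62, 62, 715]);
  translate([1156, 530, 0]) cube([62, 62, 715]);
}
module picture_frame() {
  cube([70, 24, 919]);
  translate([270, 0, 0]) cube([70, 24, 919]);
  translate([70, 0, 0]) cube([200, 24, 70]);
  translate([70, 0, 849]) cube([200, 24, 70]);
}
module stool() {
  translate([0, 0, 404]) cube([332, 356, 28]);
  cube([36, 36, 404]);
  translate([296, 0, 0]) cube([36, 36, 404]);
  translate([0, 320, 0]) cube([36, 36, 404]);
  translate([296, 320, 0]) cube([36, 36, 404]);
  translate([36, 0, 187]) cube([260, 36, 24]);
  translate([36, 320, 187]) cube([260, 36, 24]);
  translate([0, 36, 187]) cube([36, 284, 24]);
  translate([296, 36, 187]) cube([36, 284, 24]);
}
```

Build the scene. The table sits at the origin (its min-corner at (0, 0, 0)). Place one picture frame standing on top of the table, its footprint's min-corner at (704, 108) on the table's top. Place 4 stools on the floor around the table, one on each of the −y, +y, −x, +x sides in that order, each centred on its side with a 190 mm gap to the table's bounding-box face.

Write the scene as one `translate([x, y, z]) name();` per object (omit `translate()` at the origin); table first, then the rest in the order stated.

table();
translate([704, 108, 743]) picture_frame();
translate([466, -546, 0]) stool();
translate([466, 828, 0]) stool();
translate([-522, 141, 0]) stool();
translate([1454, 141, 0]) stool();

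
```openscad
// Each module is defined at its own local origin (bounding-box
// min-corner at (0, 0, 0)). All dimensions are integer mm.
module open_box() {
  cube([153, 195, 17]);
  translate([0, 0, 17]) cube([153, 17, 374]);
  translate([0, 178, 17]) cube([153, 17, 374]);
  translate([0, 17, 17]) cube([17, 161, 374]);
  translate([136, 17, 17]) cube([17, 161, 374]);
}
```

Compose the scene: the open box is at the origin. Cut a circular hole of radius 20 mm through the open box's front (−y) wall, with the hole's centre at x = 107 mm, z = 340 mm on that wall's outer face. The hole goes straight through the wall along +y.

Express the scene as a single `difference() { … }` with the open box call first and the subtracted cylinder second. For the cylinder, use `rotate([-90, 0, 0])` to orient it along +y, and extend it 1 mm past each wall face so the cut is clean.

difference() {
  open_box();
  translate([107, -1, 340]) rotate([-90, 0, 0]) cylinder(h = 19, r = 20);
}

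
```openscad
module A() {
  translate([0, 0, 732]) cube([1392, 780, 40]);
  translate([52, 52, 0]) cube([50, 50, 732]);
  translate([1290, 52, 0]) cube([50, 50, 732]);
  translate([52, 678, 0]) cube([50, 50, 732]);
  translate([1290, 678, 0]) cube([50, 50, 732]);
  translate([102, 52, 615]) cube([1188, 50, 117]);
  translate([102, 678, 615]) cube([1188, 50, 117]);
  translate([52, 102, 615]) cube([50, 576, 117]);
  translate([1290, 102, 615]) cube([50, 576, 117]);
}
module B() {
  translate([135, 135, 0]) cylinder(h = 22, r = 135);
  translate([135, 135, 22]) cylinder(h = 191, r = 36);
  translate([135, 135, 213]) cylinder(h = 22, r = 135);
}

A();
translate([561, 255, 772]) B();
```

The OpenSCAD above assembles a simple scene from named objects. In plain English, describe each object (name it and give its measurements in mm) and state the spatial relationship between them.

A is a table: top 1392 mm (x) × 780 mm (y), 40 mm thick, upper face at z = 772 mm, on four 50×50 mm square legs, each inset 52 mm from the nearest pair of top edges, running from z = 0 to the bottom of the top. Four apron rails, 50 mm thick and 117 mm tall, run between adjacent legs with their top edges flush with the underside of the top and their outer faces flush with the legs' outer faces.

B is a spool: two coaxial disc flanges of radius 135 mm and thickness 22 mm, joined by a core cylinder of radius 36 mm and height 191 mm. The lower flange rests on z = 0 and the three cylinders share a vertical axis.

The spool is on top of the table, centred.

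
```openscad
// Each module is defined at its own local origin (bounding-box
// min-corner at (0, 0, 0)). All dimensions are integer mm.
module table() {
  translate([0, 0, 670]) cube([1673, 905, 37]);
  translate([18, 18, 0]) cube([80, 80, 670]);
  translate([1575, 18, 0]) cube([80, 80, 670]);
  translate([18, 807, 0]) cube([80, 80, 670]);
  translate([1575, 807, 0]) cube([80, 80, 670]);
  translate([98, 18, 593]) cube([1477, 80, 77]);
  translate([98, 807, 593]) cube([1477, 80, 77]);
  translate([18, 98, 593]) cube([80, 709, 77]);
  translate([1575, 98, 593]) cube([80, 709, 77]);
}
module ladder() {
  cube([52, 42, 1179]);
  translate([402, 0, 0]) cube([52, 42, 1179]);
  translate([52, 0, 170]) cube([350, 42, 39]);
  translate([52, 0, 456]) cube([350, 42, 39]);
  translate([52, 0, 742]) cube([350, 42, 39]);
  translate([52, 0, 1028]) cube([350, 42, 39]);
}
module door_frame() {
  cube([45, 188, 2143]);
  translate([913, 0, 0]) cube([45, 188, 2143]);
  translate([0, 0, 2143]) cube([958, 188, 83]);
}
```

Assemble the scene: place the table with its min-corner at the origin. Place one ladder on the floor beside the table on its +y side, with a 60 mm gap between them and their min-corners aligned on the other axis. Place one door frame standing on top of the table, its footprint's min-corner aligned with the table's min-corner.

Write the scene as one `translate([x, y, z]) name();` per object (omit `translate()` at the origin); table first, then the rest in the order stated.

table();
translate([0, 965, 0]) ladder();
translate([0, 0, 707]) door_frame();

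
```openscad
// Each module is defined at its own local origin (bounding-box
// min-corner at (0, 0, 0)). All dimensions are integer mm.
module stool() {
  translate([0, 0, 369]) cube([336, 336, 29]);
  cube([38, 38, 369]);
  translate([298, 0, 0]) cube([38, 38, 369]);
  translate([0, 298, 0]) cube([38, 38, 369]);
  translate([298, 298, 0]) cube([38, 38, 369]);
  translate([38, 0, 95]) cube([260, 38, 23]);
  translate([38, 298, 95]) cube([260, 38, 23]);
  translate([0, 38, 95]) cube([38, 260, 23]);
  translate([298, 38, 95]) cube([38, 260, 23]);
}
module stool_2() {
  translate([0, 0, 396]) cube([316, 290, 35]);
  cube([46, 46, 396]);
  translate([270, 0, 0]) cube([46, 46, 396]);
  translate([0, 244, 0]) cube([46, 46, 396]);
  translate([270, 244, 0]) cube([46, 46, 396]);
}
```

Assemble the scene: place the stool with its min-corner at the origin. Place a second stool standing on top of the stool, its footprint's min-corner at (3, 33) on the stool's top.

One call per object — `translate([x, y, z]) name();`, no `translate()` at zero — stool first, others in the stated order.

stool();
translate([3, 33, 398]) stool_2();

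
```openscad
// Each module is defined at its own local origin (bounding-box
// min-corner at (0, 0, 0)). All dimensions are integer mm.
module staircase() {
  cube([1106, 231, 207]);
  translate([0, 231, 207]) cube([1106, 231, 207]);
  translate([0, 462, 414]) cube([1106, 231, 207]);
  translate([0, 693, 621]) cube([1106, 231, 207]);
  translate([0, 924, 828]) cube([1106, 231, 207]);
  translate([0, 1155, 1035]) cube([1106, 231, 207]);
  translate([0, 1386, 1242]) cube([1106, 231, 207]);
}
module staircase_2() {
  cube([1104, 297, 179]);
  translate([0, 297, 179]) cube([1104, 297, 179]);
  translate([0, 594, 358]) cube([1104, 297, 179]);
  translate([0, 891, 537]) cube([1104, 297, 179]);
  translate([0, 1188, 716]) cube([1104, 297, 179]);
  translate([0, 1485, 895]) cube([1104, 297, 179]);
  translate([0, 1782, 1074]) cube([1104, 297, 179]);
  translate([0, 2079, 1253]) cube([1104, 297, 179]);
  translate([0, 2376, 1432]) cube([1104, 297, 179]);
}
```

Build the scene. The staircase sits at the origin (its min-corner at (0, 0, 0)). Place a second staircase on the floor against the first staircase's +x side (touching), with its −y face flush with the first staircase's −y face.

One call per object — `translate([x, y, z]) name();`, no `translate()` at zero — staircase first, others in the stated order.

staircase();
translate([1106, 0, 0]) staircase_2();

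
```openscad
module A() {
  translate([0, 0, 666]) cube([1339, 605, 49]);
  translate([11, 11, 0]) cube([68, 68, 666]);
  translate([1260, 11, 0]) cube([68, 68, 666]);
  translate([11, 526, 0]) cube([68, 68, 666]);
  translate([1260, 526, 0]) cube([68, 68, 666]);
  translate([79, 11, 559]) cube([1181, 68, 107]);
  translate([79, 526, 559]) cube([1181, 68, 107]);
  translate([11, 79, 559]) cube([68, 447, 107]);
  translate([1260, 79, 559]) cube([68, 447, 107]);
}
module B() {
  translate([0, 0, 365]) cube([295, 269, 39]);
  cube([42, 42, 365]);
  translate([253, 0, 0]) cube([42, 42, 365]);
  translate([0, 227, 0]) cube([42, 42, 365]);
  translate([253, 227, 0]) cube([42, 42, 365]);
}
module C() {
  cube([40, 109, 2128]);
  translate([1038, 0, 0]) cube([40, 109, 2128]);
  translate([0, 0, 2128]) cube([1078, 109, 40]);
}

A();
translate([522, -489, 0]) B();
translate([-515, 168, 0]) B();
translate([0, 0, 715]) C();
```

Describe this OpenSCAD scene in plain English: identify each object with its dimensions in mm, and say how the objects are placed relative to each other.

A is a table: top 1339 mm (x) × 605 mm (y), 49 mm thick, upper face at z = 715 mm, on four 68×68 mm square legs, each inset 11 mm from the nearest pair of top edges, running from z = 0 to the bottom of the top. Four apron rails, 68 mm thick and 107 mm tall, run between adjacent legs with their top edges flush with the underside of the top and their outer faces flush with the legs' outer faces.

B is a four-legged stool. The seat is 295×269 mm, 39 mm thick, top at z = 404 mm. It stands on four square legs, each 42×42 mm in cross-section, from z = 0 to the seat underside, each flush with a corner of the seat.

C is a rectangular door frame: two vertical jambs of 40×109 mm section, 2128 mm tall, with a clear opening 998 mm wide between their inner faces. A header 40 mm tall and 109 mm deep lies on top of the jambs and spans the full outside width.

Two stools sit around the table at the −y, −x sides. The door frame is on top of the table.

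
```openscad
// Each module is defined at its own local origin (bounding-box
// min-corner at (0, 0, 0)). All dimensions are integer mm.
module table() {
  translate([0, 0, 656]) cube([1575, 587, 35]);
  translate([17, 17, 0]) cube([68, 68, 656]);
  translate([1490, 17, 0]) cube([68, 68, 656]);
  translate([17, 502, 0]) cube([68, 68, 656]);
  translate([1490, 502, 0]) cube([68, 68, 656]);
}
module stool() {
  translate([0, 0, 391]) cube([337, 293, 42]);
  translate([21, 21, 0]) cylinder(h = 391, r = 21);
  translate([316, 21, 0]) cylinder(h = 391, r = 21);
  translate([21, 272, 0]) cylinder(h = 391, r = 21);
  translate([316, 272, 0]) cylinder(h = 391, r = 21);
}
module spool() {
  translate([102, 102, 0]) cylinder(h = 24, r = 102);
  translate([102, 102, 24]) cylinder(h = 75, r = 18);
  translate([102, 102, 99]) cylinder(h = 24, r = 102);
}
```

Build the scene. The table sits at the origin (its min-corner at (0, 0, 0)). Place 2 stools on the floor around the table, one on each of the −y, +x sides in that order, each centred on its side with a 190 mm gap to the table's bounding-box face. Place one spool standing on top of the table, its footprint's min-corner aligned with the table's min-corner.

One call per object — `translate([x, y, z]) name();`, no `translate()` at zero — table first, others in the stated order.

table();
translate([619, -483, 0]) stool();
translate([1765, 147, 0]) stool();
translate([0, 0, 691]) spool();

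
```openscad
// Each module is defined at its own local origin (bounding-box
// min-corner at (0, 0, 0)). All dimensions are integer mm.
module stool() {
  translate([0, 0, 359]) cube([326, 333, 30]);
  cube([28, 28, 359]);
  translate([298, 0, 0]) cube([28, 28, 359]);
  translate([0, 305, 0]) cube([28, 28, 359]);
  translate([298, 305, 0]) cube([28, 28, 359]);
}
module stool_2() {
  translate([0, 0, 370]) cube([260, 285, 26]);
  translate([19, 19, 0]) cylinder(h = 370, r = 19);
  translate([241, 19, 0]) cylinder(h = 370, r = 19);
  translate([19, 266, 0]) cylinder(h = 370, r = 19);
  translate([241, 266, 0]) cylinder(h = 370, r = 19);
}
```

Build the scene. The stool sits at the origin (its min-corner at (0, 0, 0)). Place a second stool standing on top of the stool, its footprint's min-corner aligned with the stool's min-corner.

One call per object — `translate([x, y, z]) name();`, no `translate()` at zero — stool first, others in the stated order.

stool();
translate([0, 0, 389]) stool_2();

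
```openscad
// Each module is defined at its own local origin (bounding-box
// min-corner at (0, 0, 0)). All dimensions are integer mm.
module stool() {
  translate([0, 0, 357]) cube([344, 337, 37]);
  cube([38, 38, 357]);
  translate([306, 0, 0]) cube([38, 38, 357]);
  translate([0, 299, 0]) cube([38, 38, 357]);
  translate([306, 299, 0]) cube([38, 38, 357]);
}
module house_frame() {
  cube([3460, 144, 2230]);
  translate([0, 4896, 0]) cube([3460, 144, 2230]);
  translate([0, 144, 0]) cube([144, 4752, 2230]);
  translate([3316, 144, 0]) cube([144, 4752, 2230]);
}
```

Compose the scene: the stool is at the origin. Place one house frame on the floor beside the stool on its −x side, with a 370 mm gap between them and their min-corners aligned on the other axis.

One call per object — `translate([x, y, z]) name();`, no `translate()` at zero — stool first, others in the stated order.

stool();
translate([-3830, 0, 0]) house_frame();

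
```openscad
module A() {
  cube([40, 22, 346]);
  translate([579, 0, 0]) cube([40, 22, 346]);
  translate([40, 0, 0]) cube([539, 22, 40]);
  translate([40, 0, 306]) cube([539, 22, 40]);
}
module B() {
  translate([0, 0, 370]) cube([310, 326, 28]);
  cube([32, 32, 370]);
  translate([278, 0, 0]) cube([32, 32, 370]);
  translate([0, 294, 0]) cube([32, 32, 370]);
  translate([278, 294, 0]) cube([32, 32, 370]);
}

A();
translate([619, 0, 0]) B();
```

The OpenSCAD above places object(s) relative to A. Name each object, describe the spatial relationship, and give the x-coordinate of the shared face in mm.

A is a picture frame. B is a stool. The stool is against the picture frame's +x side, with their −y faces flush. The x-coordinate of the shared face is 619 mm.

The picture frame's +x face and the stool's −x face are both at x = 619 mm.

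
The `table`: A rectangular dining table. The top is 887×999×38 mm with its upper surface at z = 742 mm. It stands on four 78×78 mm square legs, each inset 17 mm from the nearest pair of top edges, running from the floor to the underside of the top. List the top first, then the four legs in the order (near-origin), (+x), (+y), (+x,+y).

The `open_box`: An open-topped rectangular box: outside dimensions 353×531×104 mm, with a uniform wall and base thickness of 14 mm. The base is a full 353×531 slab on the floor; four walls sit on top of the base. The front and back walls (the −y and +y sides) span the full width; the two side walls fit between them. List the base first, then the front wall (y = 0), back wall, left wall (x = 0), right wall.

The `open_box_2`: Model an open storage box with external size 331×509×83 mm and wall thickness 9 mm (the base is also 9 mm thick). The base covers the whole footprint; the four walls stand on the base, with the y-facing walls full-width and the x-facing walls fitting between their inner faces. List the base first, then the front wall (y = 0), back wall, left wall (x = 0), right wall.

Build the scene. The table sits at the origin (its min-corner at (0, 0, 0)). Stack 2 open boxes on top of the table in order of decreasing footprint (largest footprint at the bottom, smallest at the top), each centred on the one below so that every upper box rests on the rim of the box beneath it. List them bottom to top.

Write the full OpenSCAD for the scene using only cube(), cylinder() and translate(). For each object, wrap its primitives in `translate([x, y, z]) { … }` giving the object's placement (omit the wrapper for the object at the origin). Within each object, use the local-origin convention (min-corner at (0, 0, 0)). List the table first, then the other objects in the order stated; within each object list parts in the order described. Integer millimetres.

translate([0, 0, 704]) cube([887, 999, 38]);
translate([17, 17, 0]) cube([78, 78, 704]);
translate([792, 17, 0]) cube([78, 78, 704]);
translate([17, 904, 0]) cube([78, 78, 704]);
translate([792, 904, 0]) cube([78, 78, 704]);
translate([267, 234, 742]) {
  cube([353, 531, 14]);
  translate([0, 0, 14]) cube([353, 14, 90]);
  translate([0, 517, 14]) cube([353, 14, 90]);
  translate([0, 14, 14]) cube([14, 503, 90]);
  translate([339, 14, 14]) cube([14, 503, 90]);
}
translate([278, 245, 846]) {
  cube([331, 509, 9]);
  translate([0, 0, 9]) cube([331, 9, 74]);
  translate([0, 500, 9]) cube([331, 9, 74]);
  translate([0, 9, 9]) cube([9, 491, 74]);
  translate([322, 9, 9]) cube([9, 491, 74]);
}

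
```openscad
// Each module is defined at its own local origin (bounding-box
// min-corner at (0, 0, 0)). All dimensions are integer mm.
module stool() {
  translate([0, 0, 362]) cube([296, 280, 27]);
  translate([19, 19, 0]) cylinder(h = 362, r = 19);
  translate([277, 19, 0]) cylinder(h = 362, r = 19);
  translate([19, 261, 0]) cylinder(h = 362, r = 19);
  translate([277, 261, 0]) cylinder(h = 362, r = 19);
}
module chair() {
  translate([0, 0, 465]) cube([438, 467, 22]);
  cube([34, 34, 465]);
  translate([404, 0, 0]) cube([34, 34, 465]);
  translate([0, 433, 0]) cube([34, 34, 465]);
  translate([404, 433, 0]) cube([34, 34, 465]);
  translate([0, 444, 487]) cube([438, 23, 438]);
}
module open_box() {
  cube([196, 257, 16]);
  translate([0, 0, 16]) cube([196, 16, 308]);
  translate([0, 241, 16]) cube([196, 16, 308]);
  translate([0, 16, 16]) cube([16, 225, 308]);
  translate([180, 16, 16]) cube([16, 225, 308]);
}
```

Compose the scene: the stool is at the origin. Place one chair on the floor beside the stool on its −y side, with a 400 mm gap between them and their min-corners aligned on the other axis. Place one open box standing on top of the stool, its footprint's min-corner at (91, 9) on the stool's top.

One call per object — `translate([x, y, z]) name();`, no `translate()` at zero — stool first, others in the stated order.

stool();
translate([0, -867, 0]) chair();
translate([91, 9, 389]) open_box();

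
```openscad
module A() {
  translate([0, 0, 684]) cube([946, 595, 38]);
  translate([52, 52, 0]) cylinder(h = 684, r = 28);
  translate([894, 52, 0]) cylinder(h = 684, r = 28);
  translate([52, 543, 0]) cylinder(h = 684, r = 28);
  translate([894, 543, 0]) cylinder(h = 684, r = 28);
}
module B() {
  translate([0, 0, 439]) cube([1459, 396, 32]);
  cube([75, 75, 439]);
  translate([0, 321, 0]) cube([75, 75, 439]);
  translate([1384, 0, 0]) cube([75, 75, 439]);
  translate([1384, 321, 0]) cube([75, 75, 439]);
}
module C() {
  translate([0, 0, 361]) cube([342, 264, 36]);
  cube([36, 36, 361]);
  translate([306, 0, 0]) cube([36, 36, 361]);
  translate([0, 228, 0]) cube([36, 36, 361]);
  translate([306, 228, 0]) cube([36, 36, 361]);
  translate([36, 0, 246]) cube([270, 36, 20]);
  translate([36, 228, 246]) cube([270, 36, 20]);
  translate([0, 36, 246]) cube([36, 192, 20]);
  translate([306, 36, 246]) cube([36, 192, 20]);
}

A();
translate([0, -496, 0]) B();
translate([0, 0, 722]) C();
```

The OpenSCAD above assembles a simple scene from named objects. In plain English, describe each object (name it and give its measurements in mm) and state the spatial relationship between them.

A is a table with a 946×595 mm rectangular top, 38 mm thick, top surface at z = 722 mm, supported by four round legs of 56 mm diameter, each leg's bounding box inset 24 mm from the nearest pair of top edges, running from the floor.

B is a long wooden bench with a 1459 mm (x) × 396 mm (y) seat, 32 mm thick, its top surface 471 mm above the floor. Four 75 mm square legs at the seat corners, flush with the edges, run from z = 0 to the seat underside.

C is a simple wooden stool: a rectangular seat 342 mm (x) by 264 mm (y), 36 mm thick, top face at z = 397 mm, on four square legs, each 36×36 mm in cross-section. The legs rest on z = 0, each flush with a corner of the seat. Four stretchers, 36 mm wide and 20 mm tall, connect adjacent legs with their undersides at z = 246 mm, each running between the inner faces of the legs it joins and aligned with the legs' outer faces on the other axis.

The bench is on the floor beside the table on its −y side. The stool is on top of the table.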